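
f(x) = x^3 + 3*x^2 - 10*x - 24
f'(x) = 3*x^2 + 6*x - 10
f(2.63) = -11.36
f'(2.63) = 26.53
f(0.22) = -26.04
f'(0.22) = -8.53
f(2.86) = -4.67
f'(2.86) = 31.70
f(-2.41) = 3.53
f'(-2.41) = -7.04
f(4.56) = 87.60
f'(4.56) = 79.74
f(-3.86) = 1.79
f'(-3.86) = 11.54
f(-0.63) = -16.76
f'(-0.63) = -12.59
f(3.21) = 7.89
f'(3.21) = 40.17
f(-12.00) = -1200.00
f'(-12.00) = 350.00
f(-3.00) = 6.00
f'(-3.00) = -1.00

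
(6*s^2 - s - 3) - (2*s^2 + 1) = 4*s^2 - s - 4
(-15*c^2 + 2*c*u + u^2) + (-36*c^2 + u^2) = -51*c^2 + 2*c*u + 2*u^2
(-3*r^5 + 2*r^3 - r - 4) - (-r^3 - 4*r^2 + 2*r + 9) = -3*r^5 + 3*r^3 + 4*r^2 - 3*r - 13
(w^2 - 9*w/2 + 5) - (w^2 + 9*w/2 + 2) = 3 - 9*w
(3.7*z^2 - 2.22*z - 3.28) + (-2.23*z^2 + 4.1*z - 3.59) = 1.47*z^2 + 1.88*z - 6.87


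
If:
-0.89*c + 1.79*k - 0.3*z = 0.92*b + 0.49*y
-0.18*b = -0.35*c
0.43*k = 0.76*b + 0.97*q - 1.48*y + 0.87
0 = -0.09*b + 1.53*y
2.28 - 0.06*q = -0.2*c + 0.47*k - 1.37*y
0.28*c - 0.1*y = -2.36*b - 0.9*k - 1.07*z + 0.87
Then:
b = -42.61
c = -21.92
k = -14.61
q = 22.19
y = -2.51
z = 112.60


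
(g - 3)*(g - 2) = g^2 - 5*g + 6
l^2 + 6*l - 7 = (l - 1)*(l + 7)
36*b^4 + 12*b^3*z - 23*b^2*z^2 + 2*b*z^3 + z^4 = (-3*b + z)*(-2*b + z)*(b + z)*(6*b + z)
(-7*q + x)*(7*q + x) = -49*q^2 + x^2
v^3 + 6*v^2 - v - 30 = (v - 2)*(v + 3)*(v + 5)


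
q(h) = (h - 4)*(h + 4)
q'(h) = 2*h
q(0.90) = -15.19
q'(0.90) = 1.80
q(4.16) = 1.31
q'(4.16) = 8.32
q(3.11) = -6.33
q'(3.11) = 6.22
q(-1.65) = -13.28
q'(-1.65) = -3.30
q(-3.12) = -6.27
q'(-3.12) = -6.24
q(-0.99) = -15.02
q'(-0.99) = -1.98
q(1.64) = -13.31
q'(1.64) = 3.28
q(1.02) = -14.96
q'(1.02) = 2.04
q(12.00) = 128.00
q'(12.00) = 24.00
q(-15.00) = 209.00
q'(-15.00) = -30.00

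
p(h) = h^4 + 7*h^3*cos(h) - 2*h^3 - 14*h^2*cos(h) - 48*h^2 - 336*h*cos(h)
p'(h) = -7*h^3*sin(h) + 4*h^3 + 14*h^2*sin(h) + 21*h^2*cos(h) - 6*h^2 + 336*h*sin(h) - 28*h*cos(h) - 96*h - 336*cos(h)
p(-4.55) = -470.44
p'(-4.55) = -672.73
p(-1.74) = -210.73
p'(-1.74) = 663.63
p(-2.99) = -980.16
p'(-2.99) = 294.83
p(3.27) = 526.54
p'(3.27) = -165.40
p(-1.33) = 19.66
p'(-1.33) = 439.21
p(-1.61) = -127.99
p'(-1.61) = 606.68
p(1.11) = -229.61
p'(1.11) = 80.73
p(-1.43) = -27.59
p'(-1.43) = 504.92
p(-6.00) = 0.00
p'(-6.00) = 60.58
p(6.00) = -1831.85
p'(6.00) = 32.31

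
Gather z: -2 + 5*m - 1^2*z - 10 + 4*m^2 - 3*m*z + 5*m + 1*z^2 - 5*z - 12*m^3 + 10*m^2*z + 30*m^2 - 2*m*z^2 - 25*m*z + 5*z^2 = -12*m^3 + 34*m^2 + 10*m + z^2*(6 - 2*m) + z*(10*m^2 - 28*m - 6) - 12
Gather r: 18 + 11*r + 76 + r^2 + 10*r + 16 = r^2 + 21*r + 110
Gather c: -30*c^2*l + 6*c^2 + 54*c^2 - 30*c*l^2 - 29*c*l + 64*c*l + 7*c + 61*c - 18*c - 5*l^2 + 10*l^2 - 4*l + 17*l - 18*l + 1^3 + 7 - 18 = c^2*(60 - 30*l) + c*(-30*l^2 + 35*l + 50) + 5*l^2 - 5*l - 10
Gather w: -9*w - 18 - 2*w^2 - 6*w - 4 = -2*w^2 - 15*w - 22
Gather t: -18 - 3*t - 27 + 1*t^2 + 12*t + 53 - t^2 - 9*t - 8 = 0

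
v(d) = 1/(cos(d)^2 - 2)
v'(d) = 2*sin(d)*cos(d)/(cos(d)^2 - 2)^2 = 4*sin(2*d)/(3 - cos(2*d))^2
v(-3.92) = -0.67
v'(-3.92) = -0.45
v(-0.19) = -0.97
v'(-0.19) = -0.35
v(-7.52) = -0.53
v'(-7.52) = -0.17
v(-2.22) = -0.61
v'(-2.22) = 0.36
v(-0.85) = -0.64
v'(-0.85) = -0.41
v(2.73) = -0.86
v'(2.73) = -0.54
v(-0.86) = -0.64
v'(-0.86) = -0.40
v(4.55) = -0.51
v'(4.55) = 0.08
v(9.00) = -0.85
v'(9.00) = -0.55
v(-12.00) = -0.78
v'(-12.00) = 0.55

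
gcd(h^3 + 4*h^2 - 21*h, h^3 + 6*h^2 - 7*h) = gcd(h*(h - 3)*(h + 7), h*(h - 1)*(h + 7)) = h^2 + 7*h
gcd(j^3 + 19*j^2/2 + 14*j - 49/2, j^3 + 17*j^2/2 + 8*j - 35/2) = j^2 + 6*j - 7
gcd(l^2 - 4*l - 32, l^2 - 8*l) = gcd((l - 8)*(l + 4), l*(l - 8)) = l - 8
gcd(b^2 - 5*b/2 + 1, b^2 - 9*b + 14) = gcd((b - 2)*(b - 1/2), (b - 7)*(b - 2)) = b - 2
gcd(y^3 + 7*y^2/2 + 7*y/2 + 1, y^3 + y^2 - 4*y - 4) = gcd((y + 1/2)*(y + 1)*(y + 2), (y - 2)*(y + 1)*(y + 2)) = y^2 + 3*y + 2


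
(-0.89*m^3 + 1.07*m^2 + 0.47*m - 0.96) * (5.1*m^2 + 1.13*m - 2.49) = -4.539*m^5 + 4.4513*m^4 + 5.8222*m^3 - 7.0292*m^2 - 2.2551*m + 2.3904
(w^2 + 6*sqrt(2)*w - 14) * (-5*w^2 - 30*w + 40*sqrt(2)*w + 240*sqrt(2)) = -5*w^4 - 30*w^3 + 10*sqrt(2)*w^3 + 60*sqrt(2)*w^2 + 550*w^2 - 560*sqrt(2)*w + 3300*w - 3360*sqrt(2)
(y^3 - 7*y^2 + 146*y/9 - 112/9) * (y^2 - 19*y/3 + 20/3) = y^5 - 40*y^4/3 + 605*y^3/9 - 4370*y^2/27 + 5048*y/27 - 2240/27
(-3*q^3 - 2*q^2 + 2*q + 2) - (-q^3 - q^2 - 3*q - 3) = -2*q^3 - q^2 + 5*q + 5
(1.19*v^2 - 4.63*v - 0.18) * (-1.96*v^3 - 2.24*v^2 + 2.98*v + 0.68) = -2.3324*v^5 + 6.4092*v^4 + 14.2702*v^3 - 12.585*v^2 - 3.6848*v - 0.1224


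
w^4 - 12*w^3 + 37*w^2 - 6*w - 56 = (w - 7)*(w - 4)*(w - 2)*(w + 1)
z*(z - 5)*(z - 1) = z^3 - 6*z^2 + 5*z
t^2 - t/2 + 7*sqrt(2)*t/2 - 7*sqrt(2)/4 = (t - 1/2)*(t + 7*sqrt(2)/2)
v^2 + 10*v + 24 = (v + 4)*(v + 6)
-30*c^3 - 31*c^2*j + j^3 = (-6*c + j)*(c + j)*(5*c + j)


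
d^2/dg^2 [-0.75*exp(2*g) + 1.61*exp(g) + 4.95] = (1.61 - 3.0*exp(g))*exp(g)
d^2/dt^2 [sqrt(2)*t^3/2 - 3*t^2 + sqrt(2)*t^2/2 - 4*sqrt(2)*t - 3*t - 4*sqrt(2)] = 3*sqrt(2)*t - 6 + sqrt(2)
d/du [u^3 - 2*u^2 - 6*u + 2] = 3*u^2 - 4*u - 6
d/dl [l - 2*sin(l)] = 1 - 2*cos(l)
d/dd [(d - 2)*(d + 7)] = 2*d + 5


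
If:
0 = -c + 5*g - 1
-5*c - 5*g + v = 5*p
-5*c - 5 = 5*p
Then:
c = v + 4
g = v/5 + 1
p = -v - 5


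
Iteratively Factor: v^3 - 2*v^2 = (v - 2)*(v^2) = v*(v - 2)*(v)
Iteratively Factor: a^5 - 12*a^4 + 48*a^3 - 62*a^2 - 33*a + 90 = (a - 3)*(a^4 - 9*a^3 + 21*a^2 + a - 30) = (a - 3)^2*(a^3 - 6*a^2 + 3*a + 10) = (a - 3)^2*(a + 1)*(a^2 - 7*a + 10) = (a - 3)^2*(a - 2)*(a + 1)*(a - 5)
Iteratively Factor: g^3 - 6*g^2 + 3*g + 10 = (g - 5)*(g^2 - g - 2) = (g - 5)*(g + 1)*(g - 2)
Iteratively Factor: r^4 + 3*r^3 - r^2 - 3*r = (r)*(r^3 + 3*r^2 - r - 3) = r*(r + 3)*(r^2 - 1) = r*(r + 1)*(r + 3)*(r - 1)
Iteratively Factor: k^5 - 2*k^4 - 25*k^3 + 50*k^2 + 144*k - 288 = (k - 2)*(k^4 - 25*k^2 + 144) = (k - 2)*(k + 4)*(k^3 - 4*k^2 - 9*k + 36) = (k - 3)*(k - 2)*(k + 4)*(k^2 - k - 12) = (k - 3)*(k - 2)*(k + 3)*(k + 4)*(k - 4)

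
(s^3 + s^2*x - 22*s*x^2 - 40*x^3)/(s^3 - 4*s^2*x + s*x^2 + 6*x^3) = (s^3 + s^2*x - 22*s*x^2 - 40*x^3)/(s^3 - 4*s^2*x + s*x^2 + 6*x^3)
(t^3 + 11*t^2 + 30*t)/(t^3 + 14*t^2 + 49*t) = (t^2 + 11*t + 30)/(t^2 + 14*t + 49)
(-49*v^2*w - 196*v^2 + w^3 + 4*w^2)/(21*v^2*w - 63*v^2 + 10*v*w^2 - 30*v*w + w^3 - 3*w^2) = (-7*v*w - 28*v + w^2 + 4*w)/(3*v*w - 9*v + w^2 - 3*w)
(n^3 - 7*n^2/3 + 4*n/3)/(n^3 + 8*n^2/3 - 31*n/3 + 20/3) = n/(n + 5)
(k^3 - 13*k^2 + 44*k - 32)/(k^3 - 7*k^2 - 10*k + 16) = (k - 4)/(k + 2)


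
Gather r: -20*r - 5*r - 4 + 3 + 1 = -25*r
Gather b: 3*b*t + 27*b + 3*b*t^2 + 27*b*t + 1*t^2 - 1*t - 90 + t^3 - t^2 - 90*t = b*(3*t^2 + 30*t + 27) + t^3 - 91*t - 90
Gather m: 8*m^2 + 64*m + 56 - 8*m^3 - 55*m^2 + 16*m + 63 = -8*m^3 - 47*m^2 + 80*m + 119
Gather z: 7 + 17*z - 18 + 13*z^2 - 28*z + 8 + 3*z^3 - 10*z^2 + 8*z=3*z^3 + 3*z^2 - 3*z - 3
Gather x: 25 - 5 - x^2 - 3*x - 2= -x^2 - 3*x + 18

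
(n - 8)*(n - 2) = n^2 - 10*n + 16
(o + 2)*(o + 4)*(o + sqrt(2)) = o^3 + sqrt(2)*o^2 + 6*o^2 + 8*o + 6*sqrt(2)*o + 8*sqrt(2)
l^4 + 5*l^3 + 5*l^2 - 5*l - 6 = (l - 1)*(l + 1)*(l + 2)*(l + 3)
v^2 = v^2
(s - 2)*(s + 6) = s^2 + 4*s - 12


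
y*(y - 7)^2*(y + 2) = y^4 - 12*y^3 + 21*y^2 + 98*y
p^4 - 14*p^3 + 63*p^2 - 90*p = p*(p - 6)*(p - 5)*(p - 3)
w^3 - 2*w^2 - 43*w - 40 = (w - 8)*(w + 1)*(w + 5)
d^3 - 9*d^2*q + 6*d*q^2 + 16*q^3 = (d - 8*q)*(d - 2*q)*(d + q)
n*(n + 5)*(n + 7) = n^3 + 12*n^2 + 35*n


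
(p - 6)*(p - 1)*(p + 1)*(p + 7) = p^4 + p^3 - 43*p^2 - p + 42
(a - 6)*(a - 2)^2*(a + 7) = a^4 - 3*a^3 - 42*a^2 + 172*a - 168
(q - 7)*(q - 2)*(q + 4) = q^3 - 5*q^2 - 22*q + 56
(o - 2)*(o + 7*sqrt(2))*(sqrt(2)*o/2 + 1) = sqrt(2)*o^3/2 - sqrt(2)*o^2 + 8*o^2 - 16*o + 7*sqrt(2)*o - 14*sqrt(2)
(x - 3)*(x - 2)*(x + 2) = x^3 - 3*x^2 - 4*x + 12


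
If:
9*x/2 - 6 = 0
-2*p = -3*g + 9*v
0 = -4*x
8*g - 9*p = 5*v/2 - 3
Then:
No Solution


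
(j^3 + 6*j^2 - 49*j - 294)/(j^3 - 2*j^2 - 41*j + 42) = (j + 7)/(j - 1)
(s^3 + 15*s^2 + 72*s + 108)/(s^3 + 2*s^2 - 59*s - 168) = (s^2 + 12*s + 36)/(s^2 - s - 56)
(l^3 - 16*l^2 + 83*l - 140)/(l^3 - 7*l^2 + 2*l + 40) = (l - 7)/(l + 2)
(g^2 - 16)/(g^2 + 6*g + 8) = (g - 4)/(g + 2)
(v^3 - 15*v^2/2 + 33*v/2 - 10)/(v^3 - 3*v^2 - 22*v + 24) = (v^2 - 13*v/2 + 10)/(v^2 - 2*v - 24)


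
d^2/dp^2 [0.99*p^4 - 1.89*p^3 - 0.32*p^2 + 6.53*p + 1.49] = 11.88*p^2 - 11.34*p - 0.64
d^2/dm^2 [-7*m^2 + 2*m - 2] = -14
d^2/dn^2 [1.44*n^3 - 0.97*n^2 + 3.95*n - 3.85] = 8.64*n - 1.94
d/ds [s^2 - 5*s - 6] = 2*s - 5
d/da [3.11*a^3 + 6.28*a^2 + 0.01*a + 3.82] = 9.33*a^2 + 12.56*a + 0.01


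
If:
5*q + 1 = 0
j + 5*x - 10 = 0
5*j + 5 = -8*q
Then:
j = -17/25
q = -1/5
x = 267/125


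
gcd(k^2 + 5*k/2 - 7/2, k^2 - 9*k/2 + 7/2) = k - 1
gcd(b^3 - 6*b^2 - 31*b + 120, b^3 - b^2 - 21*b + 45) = b^2 + 2*b - 15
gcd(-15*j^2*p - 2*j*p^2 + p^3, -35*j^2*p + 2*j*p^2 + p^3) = -5*j*p + p^2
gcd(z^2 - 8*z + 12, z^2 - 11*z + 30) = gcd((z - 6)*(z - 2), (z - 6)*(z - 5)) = z - 6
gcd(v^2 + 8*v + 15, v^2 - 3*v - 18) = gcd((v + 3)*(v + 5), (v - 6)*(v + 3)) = v + 3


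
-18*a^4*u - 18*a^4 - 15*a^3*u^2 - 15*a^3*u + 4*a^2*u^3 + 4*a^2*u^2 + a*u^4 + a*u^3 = (-3*a + u)*(a + u)*(6*a + u)*(a*u + a)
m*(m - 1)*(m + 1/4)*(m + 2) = m^4 + 5*m^3/4 - 7*m^2/4 - m/2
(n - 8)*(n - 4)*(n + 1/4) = n^3 - 47*n^2/4 + 29*n + 8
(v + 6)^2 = v^2 + 12*v + 36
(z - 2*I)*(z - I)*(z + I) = z^3 - 2*I*z^2 + z - 2*I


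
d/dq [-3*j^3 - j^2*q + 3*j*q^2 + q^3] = -j^2 + 6*j*q + 3*q^2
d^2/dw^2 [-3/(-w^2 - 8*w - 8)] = 6*(-w^2 - 8*w + 4*(w + 4)^2 - 8)/(w^2 + 8*w + 8)^3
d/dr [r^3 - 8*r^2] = r*(3*r - 16)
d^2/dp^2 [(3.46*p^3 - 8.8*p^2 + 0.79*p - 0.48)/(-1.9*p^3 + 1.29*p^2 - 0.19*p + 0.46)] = (46.5750800000001*p^6 - 9.61703999999986*p^5 - 22.93794*p^4 + 94.964498*p^3 - 31.970328*p^2 + 0.231132000000001*p + 3.05106)/(6.859*p^9 - 13.9707*p^8 + 11.54307*p^7 - 9.922629*p^6 + 7.919067*p^5 - 3.432525*p^4 + 1.889455*p^3 - 0.86871*p^2 + 0.120612*p - 0.097336)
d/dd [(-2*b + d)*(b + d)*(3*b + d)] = -5*b^2 + 4*b*d + 3*d^2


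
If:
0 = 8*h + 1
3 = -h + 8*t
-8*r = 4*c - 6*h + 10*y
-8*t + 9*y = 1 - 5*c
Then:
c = 31/40 - 9*y/5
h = -1/8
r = -7*y/20 - 77/160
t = 23/64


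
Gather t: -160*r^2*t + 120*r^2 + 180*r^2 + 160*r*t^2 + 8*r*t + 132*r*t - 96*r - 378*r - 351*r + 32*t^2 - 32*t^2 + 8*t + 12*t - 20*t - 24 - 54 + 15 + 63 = 300*r^2 + 160*r*t^2 - 825*r + t*(-160*r^2 + 140*r)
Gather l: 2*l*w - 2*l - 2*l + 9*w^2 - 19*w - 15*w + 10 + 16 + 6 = l*(2*w - 4) + 9*w^2 - 34*w + 32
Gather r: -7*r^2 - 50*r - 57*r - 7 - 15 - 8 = -7*r^2 - 107*r - 30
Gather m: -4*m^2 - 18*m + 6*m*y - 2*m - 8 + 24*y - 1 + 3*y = -4*m^2 + m*(6*y - 20) + 27*y - 9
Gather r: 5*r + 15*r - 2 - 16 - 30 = 20*r - 48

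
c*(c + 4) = c^2 + 4*c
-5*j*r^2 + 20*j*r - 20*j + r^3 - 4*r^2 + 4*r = (-5*j + r)*(r - 2)^2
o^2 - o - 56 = (o - 8)*(o + 7)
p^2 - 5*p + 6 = (p - 3)*(p - 2)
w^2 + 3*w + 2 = (w + 1)*(w + 2)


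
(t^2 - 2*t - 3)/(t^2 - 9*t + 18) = (t + 1)/(t - 6)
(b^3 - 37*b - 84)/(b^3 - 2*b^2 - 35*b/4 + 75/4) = 4*(b^2 - 3*b - 28)/(4*b^2 - 20*b + 25)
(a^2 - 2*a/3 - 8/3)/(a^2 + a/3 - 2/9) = 3*(3*a^2 - 2*a - 8)/(9*a^2 + 3*a - 2)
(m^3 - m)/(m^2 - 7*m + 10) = (m^3 - m)/(m^2 - 7*m + 10)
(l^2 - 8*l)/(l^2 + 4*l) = (l - 8)/(l + 4)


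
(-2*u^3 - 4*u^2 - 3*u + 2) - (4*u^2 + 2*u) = -2*u^3 - 8*u^2 - 5*u + 2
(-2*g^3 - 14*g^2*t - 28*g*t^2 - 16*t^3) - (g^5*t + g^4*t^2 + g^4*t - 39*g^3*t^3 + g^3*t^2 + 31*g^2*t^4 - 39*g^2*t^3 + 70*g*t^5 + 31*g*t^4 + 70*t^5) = -g^5*t - g^4*t^2 - g^4*t + 39*g^3*t^3 - g^3*t^2 - 2*g^3 - 31*g^2*t^4 + 39*g^2*t^3 - 14*g^2*t - 70*g*t^5 - 31*g*t^4 - 28*g*t^2 - 70*t^5 - 16*t^3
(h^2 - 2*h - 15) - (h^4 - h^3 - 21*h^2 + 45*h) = -h^4 + h^3 + 22*h^2 - 47*h - 15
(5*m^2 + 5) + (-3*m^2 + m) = 2*m^2 + m + 5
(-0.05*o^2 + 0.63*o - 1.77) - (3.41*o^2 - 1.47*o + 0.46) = -3.46*o^2 + 2.1*o - 2.23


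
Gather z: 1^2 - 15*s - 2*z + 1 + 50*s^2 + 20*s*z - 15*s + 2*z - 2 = 50*s^2 + 20*s*z - 30*s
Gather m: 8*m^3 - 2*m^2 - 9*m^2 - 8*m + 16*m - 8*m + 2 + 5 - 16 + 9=8*m^3 - 11*m^2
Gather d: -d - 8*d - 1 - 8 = -9*d - 9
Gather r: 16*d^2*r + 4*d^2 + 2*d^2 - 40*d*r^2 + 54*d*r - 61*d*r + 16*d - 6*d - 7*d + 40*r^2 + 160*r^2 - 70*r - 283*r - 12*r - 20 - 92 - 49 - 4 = 6*d^2 + 3*d + r^2*(200 - 40*d) + r*(16*d^2 - 7*d - 365) - 165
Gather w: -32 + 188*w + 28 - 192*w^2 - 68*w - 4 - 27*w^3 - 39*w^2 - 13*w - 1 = -27*w^3 - 231*w^2 + 107*w - 9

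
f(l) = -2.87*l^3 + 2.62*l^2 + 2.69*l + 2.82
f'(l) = -8.61*l^2 + 5.24*l + 2.69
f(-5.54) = 556.32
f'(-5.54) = -290.59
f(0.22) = 3.51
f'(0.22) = 3.43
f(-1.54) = 15.37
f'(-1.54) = -25.80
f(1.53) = 2.79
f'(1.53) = -9.45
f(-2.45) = 54.16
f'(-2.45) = -61.83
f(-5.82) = 641.69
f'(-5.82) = -319.45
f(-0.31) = 2.32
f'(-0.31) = 0.24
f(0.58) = 4.70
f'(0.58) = 2.83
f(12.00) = -4546.98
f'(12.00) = -1174.27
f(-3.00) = 95.82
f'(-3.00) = -90.52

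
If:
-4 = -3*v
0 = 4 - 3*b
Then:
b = 4/3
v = 4/3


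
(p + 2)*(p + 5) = p^2 + 7*p + 10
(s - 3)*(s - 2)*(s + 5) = s^3 - 19*s + 30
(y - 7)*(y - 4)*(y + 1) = y^3 - 10*y^2 + 17*y + 28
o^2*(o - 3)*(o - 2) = o^4 - 5*o^3 + 6*o^2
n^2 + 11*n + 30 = (n + 5)*(n + 6)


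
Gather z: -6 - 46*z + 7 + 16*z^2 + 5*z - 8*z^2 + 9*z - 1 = 8*z^2 - 32*z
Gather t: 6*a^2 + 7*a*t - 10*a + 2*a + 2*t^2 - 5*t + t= 6*a^2 - 8*a + 2*t^2 + t*(7*a - 4)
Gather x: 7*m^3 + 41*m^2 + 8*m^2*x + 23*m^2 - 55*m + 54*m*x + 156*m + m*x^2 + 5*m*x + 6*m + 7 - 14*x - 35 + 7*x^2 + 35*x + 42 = 7*m^3 + 64*m^2 + 107*m + x^2*(m + 7) + x*(8*m^2 + 59*m + 21) + 14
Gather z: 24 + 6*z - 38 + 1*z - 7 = 7*z - 21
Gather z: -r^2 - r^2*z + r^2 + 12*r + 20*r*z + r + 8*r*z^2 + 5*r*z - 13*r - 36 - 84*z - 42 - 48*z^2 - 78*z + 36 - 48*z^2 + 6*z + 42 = z^2*(8*r - 96) + z*(-r^2 + 25*r - 156)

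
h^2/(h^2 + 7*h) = h/(h + 7)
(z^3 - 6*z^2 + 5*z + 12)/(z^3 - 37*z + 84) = (z + 1)/(z + 7)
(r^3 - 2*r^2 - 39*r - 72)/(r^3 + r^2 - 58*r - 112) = (r^2 + 6*r + 9)/(r^2 + 9*r + 14)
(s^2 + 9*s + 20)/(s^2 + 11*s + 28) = (s + 5)/(s + 7)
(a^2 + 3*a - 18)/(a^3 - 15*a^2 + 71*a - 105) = (a + 6)/(a^2 - 12*a + 35)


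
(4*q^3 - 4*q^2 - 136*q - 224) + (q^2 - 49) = 4*q^3 - 3*q^2 - 136*q - 273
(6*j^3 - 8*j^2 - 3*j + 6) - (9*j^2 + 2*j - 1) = 6*j^3 - 17*j^2 - 5*j + 7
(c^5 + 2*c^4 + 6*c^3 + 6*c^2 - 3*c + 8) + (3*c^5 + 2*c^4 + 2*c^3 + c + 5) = 4*c^5 + 4*c^4 + 8*c^3 + 6*c^2 - 2*c + 13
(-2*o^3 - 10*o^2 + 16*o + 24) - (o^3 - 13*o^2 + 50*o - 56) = -3*o^3 + 3*o^2 - 34*o + 80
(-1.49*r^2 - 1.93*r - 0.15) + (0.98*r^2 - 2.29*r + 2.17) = -0.51*r^2 - 4.22*r + 2.02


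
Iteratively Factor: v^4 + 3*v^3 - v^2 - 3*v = (v)*(v^3 + 3*v^2 - v - 3) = v*(v - 1)*(v^2 + 4*v + 3) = v*(v - 1)*(v + 1)*(v + 3)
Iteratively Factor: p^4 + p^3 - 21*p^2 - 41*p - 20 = (p + 1)*(p^3 - 21*p - 20) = (p - 5)*(p + 1)*(p^2 + 5*p + 4) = (p - 5)*(p + 1)*(p + 4)*(p + 1)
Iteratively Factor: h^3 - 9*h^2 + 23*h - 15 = (h - 1)*(h^2 - 8*h + 15) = (h - 5)*(h - 1)*(h - 3)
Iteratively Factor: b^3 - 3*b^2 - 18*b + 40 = (b - 5)*(b^2 + 2*b - 8) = (b - 5)*(b + 4)*(b - 2)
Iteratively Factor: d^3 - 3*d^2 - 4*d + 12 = (d - 3)*(d^2 - 4) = (d - 3)*(d + 2)*(d - 2)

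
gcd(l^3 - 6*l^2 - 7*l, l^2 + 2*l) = l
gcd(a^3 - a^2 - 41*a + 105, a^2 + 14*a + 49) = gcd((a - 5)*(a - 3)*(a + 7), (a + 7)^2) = a + 7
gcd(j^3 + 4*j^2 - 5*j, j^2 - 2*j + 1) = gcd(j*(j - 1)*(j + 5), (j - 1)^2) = j - 1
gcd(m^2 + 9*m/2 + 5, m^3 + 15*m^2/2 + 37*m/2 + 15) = m^2 + 9*m/2 + 5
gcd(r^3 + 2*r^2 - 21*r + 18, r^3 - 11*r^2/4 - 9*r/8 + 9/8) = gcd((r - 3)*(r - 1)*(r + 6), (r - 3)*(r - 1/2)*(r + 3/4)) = r - 3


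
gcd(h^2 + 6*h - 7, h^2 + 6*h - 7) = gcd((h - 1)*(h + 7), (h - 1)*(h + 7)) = h^2 + 6*h - 7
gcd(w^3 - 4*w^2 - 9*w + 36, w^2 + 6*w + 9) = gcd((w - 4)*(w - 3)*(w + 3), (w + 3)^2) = w + 3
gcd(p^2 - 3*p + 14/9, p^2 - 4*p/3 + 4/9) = p - 2/3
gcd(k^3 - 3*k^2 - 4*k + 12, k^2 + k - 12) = k - 3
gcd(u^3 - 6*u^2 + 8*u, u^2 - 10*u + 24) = u - 4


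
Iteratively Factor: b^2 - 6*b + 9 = (b - 3)*(b - 3)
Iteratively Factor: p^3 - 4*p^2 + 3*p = (p)*(p^2 - 4*p + 3) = p*(p - 3)*(p - 1)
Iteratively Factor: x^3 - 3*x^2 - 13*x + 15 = (x - 1)*(x^2 - 2*x - 15) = (x - 1)*(x + 3)*(x - 5)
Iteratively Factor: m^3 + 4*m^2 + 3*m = (m + 3)*(m^2 + m) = m*(m + 3)*(m + 1)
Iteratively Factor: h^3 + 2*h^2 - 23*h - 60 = (h - 5)*(h^2 + 7*h + 12) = (h - 5)*(h + 3)*(h + 4)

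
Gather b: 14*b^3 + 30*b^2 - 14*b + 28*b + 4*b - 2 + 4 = 14*b^3 + 30*b^2 + 18*b + 2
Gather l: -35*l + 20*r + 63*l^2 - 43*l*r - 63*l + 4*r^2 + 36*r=63*l^2 + l*(-43*r - 98) + 4*r^2 + 56*r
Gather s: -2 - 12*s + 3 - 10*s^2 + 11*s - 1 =-10*s^2 - s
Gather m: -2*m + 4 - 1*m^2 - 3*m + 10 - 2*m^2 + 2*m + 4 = -3*m^2 - 3*m + 18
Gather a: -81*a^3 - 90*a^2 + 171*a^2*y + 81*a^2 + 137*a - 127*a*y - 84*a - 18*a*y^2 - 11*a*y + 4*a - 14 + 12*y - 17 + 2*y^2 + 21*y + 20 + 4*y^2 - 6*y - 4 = -81*a^3 + a^2*(171*y - 9) + a*(-18*y^2 - 138*y + 57) + 6*y^2 + 27*y - 15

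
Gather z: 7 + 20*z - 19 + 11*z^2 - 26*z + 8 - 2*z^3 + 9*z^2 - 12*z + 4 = -2*z^3 + 20*z^2 - 18*z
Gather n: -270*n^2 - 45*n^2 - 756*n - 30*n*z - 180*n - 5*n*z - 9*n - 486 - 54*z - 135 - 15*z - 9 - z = -315*n^2 + n*(-35*z - 945) - 70*z - 630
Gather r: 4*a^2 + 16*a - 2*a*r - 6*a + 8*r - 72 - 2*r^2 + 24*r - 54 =4*a^2 + 10*a - 2*r^2 + r*(32 - 2*a) - 126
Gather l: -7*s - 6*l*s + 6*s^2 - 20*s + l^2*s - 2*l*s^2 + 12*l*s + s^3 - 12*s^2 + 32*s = l^2*s + l*(-2*s^2 + 6*s) + s^3 - 6*s^2 + 5*s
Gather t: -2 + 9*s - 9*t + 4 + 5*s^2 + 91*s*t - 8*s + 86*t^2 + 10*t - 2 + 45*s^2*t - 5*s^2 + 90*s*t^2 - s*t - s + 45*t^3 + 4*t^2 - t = 45*t^3 + t^2*(90*s + 90) + t*(45*s^2 + 90*s)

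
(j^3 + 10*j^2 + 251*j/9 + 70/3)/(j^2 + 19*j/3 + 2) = (9*j^2 + 36*j + 35)/(3*(3*j + 1))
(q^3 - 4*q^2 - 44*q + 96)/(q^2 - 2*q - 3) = (-q^3 + 4*q^2 + 44*q - 96)/(-q^2 + 2*q + 3)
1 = 1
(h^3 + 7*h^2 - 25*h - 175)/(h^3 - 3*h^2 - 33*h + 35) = (h^2 + 2*h - 35)/(h^2 - 8*h + 7)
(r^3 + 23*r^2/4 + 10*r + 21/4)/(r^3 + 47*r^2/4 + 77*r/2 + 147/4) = (r + 1)/(r + 7)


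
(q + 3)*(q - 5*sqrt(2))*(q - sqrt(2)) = q^3 - 6*sqrt(2)*q^2 + 3*q^2 - 18*sqrt(2)*q + 10*q + 30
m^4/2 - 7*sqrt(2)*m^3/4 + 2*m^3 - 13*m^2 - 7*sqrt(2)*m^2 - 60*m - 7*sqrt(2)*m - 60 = (m/2 + 1)*(m + 2)*(m - 6*sqrt(2))*(m + 5*sqrt(2)/2)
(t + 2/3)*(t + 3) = t^2 + 11*t/3 + 2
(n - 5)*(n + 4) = n^2 - n - 20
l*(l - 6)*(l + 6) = l^3 - 36*l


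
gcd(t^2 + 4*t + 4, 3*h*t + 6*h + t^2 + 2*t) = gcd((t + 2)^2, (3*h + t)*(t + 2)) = t + 2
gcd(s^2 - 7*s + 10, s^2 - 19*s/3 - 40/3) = 1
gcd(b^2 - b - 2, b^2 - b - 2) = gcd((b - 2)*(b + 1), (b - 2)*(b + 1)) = b^2 - b - 2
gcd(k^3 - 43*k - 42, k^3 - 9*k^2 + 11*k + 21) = k^2 - 6*k - 7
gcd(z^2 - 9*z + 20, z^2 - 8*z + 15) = z - 5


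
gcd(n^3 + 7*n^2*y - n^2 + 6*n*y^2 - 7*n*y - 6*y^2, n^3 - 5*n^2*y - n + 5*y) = n - 1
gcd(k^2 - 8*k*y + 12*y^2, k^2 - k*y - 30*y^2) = -k + 6*y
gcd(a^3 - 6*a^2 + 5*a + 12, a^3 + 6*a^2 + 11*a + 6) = a + 1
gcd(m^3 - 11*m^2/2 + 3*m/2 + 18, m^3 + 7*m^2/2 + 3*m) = m + 3/2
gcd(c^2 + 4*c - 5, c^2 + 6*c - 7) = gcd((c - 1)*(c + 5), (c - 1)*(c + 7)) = c - 1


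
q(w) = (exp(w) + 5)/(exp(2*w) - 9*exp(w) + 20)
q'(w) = (exp(w) + 5)*(-2*exp(2*w) + 9*exp(w))/(exp(2*w) - 9*exp(w) + 20)^2 + exp(w)/(exp(2*w) - 9*exp(w) + 20)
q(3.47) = 0.05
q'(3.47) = -0.07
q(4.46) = 0.01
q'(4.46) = -0.02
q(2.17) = 0.77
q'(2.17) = -2.72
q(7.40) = 0.00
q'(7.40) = -0.00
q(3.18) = 0.08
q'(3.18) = -0.12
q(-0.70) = 0.35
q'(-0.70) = 0.12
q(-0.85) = 0.33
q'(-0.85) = 0.10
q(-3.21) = 0.26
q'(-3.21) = 0.01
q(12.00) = 0.00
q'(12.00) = 0.00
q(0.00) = 0.50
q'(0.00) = 0.38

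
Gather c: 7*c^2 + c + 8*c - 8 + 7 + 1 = 7*c^2 + 9*c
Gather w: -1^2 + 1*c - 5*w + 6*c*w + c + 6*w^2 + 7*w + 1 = 2*c + 6*w^2 + w*(6*c + 2)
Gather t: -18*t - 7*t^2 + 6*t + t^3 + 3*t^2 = t^3 - 4*t^2 - 12*t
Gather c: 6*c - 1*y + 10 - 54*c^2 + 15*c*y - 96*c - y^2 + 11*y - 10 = -54*c^2 + c*(15*y - 90) - y^2 + 10*y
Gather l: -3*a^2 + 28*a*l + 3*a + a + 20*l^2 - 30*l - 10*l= -3*a^2 + 4*a + 20*l^2 + l*(28*a - 40)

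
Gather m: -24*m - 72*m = -96*m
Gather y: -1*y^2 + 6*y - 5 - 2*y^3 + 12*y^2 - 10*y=-2*y^3 + 11*y^2 - 4*y - 5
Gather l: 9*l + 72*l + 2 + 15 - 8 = 81*l + 9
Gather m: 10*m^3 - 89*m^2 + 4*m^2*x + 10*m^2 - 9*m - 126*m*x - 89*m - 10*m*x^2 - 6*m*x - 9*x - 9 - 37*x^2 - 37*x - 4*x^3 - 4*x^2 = 10*m^3 + m^2*(4*x - 79) + m*(-10*x^2 - 132*x - 98) - 4*x^3 - 41*x^2 - 46*x - 9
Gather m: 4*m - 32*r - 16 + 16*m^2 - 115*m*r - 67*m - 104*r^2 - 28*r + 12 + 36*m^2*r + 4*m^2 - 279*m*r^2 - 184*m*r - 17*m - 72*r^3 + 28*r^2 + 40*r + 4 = m^2*(36*r + 20) + m*(-279*r^2 - 299*r - 80) - 72*r^3 - 76*r^2 - 20*r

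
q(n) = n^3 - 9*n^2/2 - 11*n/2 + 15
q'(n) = 3*n^2 - 9*n - 11/2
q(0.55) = 10.78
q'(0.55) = -9.54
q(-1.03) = 14.80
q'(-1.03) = 6.95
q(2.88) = -14.28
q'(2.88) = -6.54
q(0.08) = 14.53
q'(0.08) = -6.20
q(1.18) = 3.89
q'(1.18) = -11.94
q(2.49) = -11.16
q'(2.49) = -9.31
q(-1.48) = 10.04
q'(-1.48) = 14.39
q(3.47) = -16.49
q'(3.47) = -0.61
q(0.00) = 15.00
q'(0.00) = -5.50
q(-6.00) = -330.00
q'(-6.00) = 156.50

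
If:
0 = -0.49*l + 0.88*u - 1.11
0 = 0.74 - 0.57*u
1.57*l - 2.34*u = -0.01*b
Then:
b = 293.39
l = 0.07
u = 1.30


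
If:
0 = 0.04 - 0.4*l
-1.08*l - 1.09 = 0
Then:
No Solution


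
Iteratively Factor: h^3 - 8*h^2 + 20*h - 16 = (h - 2)*(h^2 - 6*h + 8) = (h - 2)^2*(h - 4)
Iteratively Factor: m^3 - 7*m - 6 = (m - 3)*(m^2 + 3*m + 2) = (m - 3)*(m + 1)*(m + 2)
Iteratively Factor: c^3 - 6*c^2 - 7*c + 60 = (c - 5)*(c^2 - c - 12) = (c - 5)*(c + 3)*(c - 4)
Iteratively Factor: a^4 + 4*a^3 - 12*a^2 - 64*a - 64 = (a + 2)*(a^3 + 2*a^2 - 16*a - 32) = (a + 2)*(a + 4)*(a^2 - 2*a - 8) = (a - 4)*(a + 2)*(a + 4)*(a + 2)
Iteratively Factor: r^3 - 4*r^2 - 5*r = (r)*(r^2 - 4*r - 5) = r*(r - 5)*(r + 1)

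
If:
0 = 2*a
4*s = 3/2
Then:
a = 0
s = 3/8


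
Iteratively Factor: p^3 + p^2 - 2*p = (p - 1)*(p^2 + 2*p) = p*(p - 1)*(p + 2)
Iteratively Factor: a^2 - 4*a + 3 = (a - 1)*(a - 3)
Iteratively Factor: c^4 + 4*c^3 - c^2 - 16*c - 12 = (c + 3)*(c^3 + c^2 - 4*c - 4) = (c + 2)*(c + 3)*(c^2 - c - 2) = (c + 1)*(c + 2)*(c + 3)*(c - 2)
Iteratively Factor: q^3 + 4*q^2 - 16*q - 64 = (q - 4)*(q^2 + 8*q + 16) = (q - 4)*(q + 4)*(q + 4)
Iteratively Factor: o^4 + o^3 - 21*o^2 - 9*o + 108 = (o + 4)*(o^3 - 3*o^2 - 9*o + 27) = (o + 3)*(o + 4)*(o^2 - 6*o + 9) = (o - 3)*(o + 3)*(o + 4)*(o - 3)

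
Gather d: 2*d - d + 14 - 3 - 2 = d + 9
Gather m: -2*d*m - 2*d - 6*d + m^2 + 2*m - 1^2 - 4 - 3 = -8*d + m^2 + m*(2 - 2*d) - 8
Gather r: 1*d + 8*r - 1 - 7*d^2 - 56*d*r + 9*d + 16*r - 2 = -7*d^2 + 10*d + r*(24 - 56*d) - 3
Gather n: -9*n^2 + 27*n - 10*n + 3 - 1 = -9*n^2 + 17*n + 2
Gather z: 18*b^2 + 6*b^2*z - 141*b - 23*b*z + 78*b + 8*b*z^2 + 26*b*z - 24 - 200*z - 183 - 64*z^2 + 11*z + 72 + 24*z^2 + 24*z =18*b^2 - 63*b + z^2*(8*b - 40) + z*(6*b^2 + 3*b - 165) - 135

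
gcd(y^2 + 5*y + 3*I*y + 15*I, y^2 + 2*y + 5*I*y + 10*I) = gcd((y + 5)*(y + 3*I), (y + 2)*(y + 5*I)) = 1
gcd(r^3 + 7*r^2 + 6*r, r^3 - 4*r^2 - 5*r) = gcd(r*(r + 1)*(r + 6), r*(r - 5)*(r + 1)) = r^2 + r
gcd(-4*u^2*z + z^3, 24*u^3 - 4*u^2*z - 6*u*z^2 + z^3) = -4*u^2 + z^2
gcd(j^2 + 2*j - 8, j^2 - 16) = j + 4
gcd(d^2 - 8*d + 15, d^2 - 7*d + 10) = d - 5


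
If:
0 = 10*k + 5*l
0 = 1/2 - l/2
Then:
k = -1/2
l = 1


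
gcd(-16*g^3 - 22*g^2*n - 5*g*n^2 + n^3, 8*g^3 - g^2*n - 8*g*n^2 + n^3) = 8*g^2 + 7*g*n - n^2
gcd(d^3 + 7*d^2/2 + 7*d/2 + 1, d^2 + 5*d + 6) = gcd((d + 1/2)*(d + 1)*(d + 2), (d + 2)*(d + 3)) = d + 2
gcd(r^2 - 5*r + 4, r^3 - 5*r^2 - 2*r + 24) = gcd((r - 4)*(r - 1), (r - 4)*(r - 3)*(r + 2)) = r - 4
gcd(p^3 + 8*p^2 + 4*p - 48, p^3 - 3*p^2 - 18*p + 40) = p^2 + 2*p - 8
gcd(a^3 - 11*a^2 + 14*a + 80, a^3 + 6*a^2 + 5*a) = 1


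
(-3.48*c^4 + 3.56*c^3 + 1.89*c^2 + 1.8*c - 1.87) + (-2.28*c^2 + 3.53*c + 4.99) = -3.48*c^4 + 3.56*c^3 - 0.39*c^2 + 5.33*c + 3.12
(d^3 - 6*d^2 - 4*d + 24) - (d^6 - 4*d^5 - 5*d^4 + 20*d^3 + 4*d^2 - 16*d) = -d^6 + 4*d^5 + 5*d^4 - 19*d^3 - 10*d^2 + 12*d + 24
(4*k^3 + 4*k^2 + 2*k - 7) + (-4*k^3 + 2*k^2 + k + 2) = 6*k^2 + 3*k - 5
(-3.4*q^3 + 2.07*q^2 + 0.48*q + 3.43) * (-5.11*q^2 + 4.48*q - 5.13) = 17.374*q^5 - 25.8097*q^4 + 24.2628*q^3 - 25.996*q^2 + 12.904*q - 17.5959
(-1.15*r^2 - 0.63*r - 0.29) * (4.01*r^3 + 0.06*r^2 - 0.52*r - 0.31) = -4.6115*r^5 - 2.5953*r^4 - 0.6027*r^3 + 0.6667*r^2 + 0.3461*r + 0.0899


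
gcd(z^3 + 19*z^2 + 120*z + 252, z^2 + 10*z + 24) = z + 6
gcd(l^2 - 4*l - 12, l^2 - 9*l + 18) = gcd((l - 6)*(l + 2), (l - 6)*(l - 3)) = l - 6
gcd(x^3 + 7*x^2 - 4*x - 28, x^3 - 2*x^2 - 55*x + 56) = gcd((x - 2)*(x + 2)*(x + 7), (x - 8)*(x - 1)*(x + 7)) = x + 7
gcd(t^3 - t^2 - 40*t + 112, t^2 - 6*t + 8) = t - 4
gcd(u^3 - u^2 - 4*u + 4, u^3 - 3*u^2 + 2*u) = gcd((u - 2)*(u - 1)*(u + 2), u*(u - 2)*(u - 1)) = u^2 - 3*u + 2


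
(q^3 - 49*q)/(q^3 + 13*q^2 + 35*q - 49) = q*(q - 7)/(q^2 + 6*q - 7)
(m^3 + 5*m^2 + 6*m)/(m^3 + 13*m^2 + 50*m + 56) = m*(m + 3)/(m^2 + 11*m + 28)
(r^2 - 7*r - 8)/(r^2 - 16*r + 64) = (r + 1)/(r - 8)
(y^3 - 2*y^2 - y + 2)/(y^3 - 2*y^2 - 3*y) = (y^2 - 3*y + 2)/(y*(y - 3))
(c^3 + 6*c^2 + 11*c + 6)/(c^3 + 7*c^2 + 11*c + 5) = (c^2 + 5*c + 6)/(c^2 + 6*c + 5)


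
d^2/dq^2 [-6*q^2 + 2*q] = -12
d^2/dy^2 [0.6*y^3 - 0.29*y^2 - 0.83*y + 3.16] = 3.6*y - 0.58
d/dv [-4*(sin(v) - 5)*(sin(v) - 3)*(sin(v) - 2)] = 4*(-3*sin(v)^2 + 20*sin(v) - 31)*cos(v)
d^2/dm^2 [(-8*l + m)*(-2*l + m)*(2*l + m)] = -16*l + 6*m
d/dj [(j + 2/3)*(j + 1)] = 2*j + 5/3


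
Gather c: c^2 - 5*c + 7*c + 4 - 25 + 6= c^2 + 2*c - 15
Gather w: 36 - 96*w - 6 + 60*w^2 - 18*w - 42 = 60*w^2 - 114*w - 12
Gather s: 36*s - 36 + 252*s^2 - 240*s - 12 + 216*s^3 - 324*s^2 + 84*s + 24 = 216*s^3 - 72*s^2 - 120*s - 24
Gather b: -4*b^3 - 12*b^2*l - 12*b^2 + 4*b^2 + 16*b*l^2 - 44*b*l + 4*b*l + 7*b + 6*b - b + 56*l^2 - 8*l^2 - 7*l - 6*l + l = -4*b^3 + b^2*(-12*l - 8) + b*(16*l^2 - 40*l + 12) + 48*l^2 - 12*l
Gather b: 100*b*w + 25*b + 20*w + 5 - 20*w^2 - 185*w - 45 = b*(100*w + 25) - 20*w^2 - 165*w - 40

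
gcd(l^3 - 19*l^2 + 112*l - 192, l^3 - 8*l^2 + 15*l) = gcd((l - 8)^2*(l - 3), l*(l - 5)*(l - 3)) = l - 3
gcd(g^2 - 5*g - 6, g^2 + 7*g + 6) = g + 1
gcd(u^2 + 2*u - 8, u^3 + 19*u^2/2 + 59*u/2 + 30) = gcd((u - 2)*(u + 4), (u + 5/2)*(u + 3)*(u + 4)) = u + 4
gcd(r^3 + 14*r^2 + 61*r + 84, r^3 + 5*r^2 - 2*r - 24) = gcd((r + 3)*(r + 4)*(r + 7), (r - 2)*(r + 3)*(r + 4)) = r^2 + 7*r + 12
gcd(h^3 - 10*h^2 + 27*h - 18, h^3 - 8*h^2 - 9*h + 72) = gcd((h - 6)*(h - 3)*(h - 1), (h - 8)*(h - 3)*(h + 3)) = h - 3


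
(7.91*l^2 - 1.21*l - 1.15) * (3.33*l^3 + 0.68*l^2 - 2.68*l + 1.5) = 26.3403*l^5 + 1.3495*l^4 - 25.8511*l^3 + 14.3258*l^2 + 1.267*l - 1.725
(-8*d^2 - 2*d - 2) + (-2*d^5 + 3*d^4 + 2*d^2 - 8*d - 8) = -2*d^5 + 3*d^4 - 6*d^2 - 10*d - 10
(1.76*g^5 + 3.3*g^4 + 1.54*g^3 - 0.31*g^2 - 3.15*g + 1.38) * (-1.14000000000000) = -2.0064*g^5 - 3.762*g^4 - 1.7556*g^3 + 0.3534*g^2 + 3.591*g - 1.5732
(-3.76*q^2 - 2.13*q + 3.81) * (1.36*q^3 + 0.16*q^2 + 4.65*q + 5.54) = -5.1136*q^5 - 3.4984*q^4 - 12.6432*q^3 - 30.1253*q^2 + 5.9163*q + 21.1074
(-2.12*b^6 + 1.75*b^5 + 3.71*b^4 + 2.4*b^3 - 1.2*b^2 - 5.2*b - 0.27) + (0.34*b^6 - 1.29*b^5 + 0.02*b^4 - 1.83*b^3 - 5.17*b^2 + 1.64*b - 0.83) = -1.78*b^6 + 0.46*b^5 + 3.73*b^4 + 0.57*b^3 - 6.37*b^2 - 3.56*b - 1.1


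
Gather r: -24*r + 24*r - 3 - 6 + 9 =0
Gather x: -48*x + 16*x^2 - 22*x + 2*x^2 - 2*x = 18*x^2 - 72*x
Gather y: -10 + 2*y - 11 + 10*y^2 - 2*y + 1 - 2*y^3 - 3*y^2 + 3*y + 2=-2*y^3 + 7*y^2 + 3*y - 18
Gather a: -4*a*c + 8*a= a*(8 - 4*c)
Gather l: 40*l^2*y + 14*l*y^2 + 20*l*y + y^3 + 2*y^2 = 40*l^2*y + l*(14*y^2 + 20*y) + y^3 + 2*y^2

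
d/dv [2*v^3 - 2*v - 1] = 6*v^2 - 2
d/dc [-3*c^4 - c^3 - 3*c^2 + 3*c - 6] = -12*c^3 - 3*c^2 - 6*c + 3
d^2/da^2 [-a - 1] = 0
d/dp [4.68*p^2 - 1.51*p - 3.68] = 9.36*p - 1.51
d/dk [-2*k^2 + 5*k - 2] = 5 - 4*k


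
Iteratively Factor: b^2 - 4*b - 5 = (b - 5)*(b + 1)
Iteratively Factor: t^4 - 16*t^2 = (t + 4)*(t^3 - 4*t^2) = (t - 4)*(t + 4)*(t^2) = t*(t - 4)*(t + 4)*(t)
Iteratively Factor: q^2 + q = (q + 1)*(q)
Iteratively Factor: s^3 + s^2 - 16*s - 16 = (s + 4)*(s^2 - 3*s - 4) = (s - 4)*(s + 4)*(s + 1)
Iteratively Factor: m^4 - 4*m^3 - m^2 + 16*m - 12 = (m + 2)*(m^3 - 6*m^2 + 11*m - 6) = (m - 2)*(m + 2)*(m^2 - 4*m + 3) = (m - 2)*(m - 1)*(m + 2)*(m - 3)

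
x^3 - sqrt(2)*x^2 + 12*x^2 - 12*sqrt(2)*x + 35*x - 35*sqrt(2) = (x + 5)*(x + 7)*(x - sqrt(2))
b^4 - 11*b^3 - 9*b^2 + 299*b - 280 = (b - 8)*(b - 7)*(b - 1)*(b + 5)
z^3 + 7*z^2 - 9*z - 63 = (z - 3)*(z + 3)*(z + 7)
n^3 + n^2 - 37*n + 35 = (n - 5)*(n - 1)*(n + 7)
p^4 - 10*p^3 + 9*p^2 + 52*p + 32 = (p - 8)*(p - 4)*(p + 1)^2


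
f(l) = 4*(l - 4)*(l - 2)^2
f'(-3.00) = 380.00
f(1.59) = -1.62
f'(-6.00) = 896.00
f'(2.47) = -4.87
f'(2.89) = -4.73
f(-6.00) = -2560.00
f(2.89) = -3.52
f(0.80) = -18.43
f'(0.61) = 45.43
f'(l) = 4*(l - 4)*(2*l - 4) + 4*(l - 2)^2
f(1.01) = -11.72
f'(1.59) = 8.58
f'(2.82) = -5.05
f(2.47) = -1.35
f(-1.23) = -218.26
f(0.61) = -26.20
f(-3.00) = -700.00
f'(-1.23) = 176.87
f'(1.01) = 27.60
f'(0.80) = 36.48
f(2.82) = -3.17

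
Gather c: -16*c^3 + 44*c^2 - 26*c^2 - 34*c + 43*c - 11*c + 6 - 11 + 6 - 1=-16*c^3 + 18*c^2 - 2*c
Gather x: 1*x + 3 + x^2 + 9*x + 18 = x^2 + 10*x + 21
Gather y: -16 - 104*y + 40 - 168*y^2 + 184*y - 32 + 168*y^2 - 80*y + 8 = 0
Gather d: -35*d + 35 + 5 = 40 - 35*d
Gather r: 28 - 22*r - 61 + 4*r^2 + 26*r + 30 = 4*r^2 + 4*r - 3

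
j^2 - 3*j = j*(j - 3)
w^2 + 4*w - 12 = (w - 2)*(w + 6)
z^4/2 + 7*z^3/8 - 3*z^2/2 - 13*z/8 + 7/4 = (z/2 + 1)*(z - 1)^2*(z + 7/4)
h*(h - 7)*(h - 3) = h^3 - 10*h^2 + 21*h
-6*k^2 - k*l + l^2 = (-3*k + l)*(2*k + l)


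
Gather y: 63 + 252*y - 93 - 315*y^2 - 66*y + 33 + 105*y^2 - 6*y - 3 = -210*y^2 + 180*y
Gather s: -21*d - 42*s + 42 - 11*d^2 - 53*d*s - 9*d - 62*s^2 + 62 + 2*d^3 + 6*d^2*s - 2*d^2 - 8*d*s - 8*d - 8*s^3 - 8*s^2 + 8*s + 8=2*d^3 - 13*d^2 - 38*d - 8*s^3 - 70*s^2 + s*(6*d^2 - 61*d - 34) + 112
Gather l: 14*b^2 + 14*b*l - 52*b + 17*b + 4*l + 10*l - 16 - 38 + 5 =14*b^2 - 35*b + l*(14*b + 14) - 49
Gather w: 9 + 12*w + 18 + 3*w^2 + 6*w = 3*w^2 + 18*w + 27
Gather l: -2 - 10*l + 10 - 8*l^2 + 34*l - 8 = -8*l^2 + 24*l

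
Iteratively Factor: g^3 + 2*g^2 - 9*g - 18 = (g - 3)*(g^2 + 5*g + 6) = (g - 3)*(g + 2)*(g + 3)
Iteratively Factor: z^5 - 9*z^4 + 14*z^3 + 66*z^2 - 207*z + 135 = (z + 3)*(z^4 - 12*z^3 + 50*z^2 - 84*z + 45) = (z - 3)*(z + 3)*(z^3 - 9*z^2 + 23*z - 15) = (z - 3)*(z - 1)*(z + 3)*(z^2 - 8*z + 15) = (z - 5)*(z - 3)*(z - 1)*(z + 3)*(z - 3)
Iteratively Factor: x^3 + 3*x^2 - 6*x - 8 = (x - 2)*(x^2 + 5*x + 4) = (x - 2)*(x + 1)*(x + 4)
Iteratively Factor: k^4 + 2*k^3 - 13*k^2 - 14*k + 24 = (k - 3)*(k^3 + 5*k^2 + 2*k - 8) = (k - 3)*(k + 4)*(k^2 + k - 2) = (k - 3)*(k + 2)*(k + 4)*(k - 1)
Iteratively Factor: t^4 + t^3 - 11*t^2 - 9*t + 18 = (t + 3)*(t^3 - 2*t^2 - 5*t + 6) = (t + 2)*(t + 3)*(t^2 - 4*t + 3) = (t - 3)*(t + 2)*(t + 3)*(t - 1)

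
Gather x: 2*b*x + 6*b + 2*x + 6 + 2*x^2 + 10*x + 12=6*b + 2*x^2 + x*(2*b + 12) + 18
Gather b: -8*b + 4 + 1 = 5 - 8*b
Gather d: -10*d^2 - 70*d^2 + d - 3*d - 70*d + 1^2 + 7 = -80*d^2 - 72*d + 8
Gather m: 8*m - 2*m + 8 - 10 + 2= 6*m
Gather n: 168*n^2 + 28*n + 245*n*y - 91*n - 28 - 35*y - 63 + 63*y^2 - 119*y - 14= 168*n^2 + n*(245*y - 63) + 63*y^2 - 154*y - 105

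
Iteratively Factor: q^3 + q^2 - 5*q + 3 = (q - 1)*(q^2 + 2*q - 3) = (q - 1)*(q + 3)*(q - 1)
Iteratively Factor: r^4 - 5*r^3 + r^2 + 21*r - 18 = (r - 3)*(r^3 - 2*r^2 - 5*r + 6) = (r - 3)*(r - 1)*(r^2 - r - 6) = (r - 3)*(r - 1)*(r + 2)*(r - 3)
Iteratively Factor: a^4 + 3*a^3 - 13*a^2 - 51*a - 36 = (a + 3)*(a^3 - 13*a - 12) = (a + 1)*(a + 3)*(a^2 - a - 12) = (a + 1)*(a + 3)^2*(a - 4)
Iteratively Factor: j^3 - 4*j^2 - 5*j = (j + 1)*(j^2 - 5*j) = j*(j + 1)*(j - 5)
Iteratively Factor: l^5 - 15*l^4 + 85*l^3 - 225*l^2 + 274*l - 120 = (l - 4)*(l^4 - 11*l^3 + 41*l^2 - 61*l + 30) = (l - 4)*(l - 3)*(l^3 - 8*l^2 + 17*l - 10) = (l - 4)*(l - 3)*(l - 2)*(l^2 - 6*l + 5) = (l - 4)*(l - 3)*(l - 2)*(l - 1)*(l - 5)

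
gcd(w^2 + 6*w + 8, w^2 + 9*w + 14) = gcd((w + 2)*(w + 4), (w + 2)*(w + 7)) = w + 2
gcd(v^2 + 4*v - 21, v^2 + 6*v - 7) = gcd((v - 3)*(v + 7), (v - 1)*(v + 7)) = v + 7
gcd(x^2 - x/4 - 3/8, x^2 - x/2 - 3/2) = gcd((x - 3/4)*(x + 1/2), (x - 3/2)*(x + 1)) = 1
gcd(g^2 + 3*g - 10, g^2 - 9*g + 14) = g - 2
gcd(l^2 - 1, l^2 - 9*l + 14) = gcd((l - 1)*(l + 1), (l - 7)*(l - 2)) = 1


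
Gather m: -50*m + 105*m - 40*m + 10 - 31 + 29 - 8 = 15*m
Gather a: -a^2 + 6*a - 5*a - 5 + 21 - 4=-a^2 + a + 12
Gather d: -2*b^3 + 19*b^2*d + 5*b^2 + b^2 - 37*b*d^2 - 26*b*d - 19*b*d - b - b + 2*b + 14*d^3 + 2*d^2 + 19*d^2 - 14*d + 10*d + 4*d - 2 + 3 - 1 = -2*b^3 + 6*b^2 + 14*d^3 + d^2*(21 - 37*b) + d*(19*b^2 - 45*b)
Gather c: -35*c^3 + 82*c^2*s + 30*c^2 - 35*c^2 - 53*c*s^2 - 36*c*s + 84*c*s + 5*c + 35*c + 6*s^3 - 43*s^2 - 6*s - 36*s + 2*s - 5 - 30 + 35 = -35*c^3 + c^2*(82*s - 5) + c*(-53*s^2 + 48*s + 40) + 6*s^3 - 43*s^2 - 40*s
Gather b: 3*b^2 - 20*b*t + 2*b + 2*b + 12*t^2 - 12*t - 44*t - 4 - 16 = 3*b^2 + b*(4 - 20*t) + 12*t^2 - 56*t - 20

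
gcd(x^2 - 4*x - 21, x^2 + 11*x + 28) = 1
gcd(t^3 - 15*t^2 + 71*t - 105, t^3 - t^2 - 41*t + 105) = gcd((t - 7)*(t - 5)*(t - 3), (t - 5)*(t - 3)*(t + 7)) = t^2 - 8*t + 15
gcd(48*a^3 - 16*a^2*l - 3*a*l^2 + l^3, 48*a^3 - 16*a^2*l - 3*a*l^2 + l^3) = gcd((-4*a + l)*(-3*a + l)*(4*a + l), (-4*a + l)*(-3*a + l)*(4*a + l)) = 48*a^3 - 16*a^2*l - 3*a*l^2 + l^3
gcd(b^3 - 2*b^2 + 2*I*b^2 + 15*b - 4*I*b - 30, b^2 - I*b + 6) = b - 3*I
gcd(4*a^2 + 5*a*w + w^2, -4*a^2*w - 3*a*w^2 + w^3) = a + w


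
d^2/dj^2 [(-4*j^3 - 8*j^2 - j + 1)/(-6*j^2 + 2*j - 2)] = (25*j^3 - 111*j^2 + 12*j + 11)/(27*j^6 - 27*j^5 + 36*j^4 - 19*j^3 + 12*j^2 - 3*j + 1)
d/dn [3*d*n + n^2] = 3*d + 2*n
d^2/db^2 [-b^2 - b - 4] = -2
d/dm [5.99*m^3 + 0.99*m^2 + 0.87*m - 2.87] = 17.97*m^2 + 1.98*m + 0.87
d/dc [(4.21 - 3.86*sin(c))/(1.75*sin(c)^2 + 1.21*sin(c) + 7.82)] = (6.755*sin(c)^2 - 14.735*sin(c) - 35.2793)*cos(c)/(3.0625*sin(c)^4 + 4.235*sin(c)^3 + 28.8341*sin(c)^2 + 18.9244*sin(c) + 61.1524)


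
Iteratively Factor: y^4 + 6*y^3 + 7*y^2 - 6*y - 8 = (y + 4)*(y^3 + 2*y^2 - y - 2) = (y - 1)*(y + 4)*(y^2 + 3*y + 2) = (y - 1)*(y + 2)*(y + 4)*(y + 1)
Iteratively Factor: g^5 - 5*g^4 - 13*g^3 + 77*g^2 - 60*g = (g - 5)*(g^4 - 13*g^2 + 12*g) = (g - 5)*(g - 1)*(g^3 + g^2 - 12*g) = g*(g - 5)*(g - 1)*(g^2 + g - 12) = g*(g - 5)*(g - 1)*(g + 4)*(g - 3)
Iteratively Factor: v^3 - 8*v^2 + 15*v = (v - 5)*(v^2 - 3*v) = v*(v - 5)*(v - 3)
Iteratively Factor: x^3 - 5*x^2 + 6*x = (x)*(x^2 - 5*x + 6) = x*(x - 2)*(x - 3)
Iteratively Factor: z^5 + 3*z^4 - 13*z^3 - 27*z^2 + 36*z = (z + 3)*(z^4 - 13*z^2 + 12*z) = (z - 1)*(z + 3)*(z^3 + z^2 - 12*z) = (z - 1)*(z + 3)*(z + 4)*(z^2 - 3*z) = z*(z - 1)*(z + 3)*(z + 4)*(z - 3)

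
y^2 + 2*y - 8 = (y - 2)*(y + 4)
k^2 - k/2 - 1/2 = (k - 1)*(k + 1/2)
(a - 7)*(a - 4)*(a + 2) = a^3 - 9*a^2 + 6*a + 56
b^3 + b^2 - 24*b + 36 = (b - 3)*(b - 2)*(b + 6)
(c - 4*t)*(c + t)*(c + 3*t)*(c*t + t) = c^4*t + c^3*t - 13*c^2*t^3 - 12*c*t^4 - 13*c*t^3 - 12*t^4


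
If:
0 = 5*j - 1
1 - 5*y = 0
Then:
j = 1/5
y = 1/5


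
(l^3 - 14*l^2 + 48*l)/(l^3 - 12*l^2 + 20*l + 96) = l/(l + 2)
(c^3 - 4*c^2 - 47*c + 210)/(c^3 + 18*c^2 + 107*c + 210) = (c^2 - 11*c + 30)/(c^2 + 11*c + 30)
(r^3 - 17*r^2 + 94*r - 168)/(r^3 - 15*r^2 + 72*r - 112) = (r - 6)/(r - 4)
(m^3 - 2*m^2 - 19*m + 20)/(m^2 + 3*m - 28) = (m^3 - 2*m^2 - 19*m + 20)/(m^2 + 3*m - 28)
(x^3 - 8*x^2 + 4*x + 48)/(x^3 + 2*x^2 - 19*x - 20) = (x^2 - 4*x - 12)/(x^2 + 6*x + 5)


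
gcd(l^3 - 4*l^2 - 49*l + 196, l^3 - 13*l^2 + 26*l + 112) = l - 7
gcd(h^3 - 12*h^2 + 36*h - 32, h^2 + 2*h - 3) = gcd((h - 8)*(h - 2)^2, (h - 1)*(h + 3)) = 1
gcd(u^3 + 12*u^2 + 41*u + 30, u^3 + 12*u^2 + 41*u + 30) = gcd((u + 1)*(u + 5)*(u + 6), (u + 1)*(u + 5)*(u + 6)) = u^3 + 12*u^2 + 41*u + 30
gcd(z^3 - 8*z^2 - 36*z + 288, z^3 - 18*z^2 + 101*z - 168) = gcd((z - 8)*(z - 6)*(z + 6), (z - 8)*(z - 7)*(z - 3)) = z - 8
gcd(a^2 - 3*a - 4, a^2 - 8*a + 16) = a - 4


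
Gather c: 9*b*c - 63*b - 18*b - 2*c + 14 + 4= -81*b + c*(9*b - 2) + 18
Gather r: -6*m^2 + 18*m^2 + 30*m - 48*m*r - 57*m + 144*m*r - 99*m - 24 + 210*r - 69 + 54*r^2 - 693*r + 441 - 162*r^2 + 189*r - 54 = 12*m^2 - 126*m - 108*r^2 + r*(96*m - 294) + 294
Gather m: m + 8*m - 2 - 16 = 9*m - 18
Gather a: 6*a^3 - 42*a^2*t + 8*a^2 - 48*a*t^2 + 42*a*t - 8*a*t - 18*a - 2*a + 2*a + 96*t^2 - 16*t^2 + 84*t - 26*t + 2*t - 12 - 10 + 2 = 6*a^3 + a^2*(8 - 42*t) + a*(-48*t^2 + 34*t - 18) + 80*t^2 + 60*t - 20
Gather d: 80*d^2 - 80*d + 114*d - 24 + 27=80*d^2 + 34*d + 3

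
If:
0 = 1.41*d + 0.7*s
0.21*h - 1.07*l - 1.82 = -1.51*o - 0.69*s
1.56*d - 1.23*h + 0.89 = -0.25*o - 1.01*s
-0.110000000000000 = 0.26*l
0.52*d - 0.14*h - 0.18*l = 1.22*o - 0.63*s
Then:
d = -0.53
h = 0.99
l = -0.42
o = 0.28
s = 1.08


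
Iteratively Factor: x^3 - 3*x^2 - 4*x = (x)*(x^2 - 3*x - 4) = x*(x - 4)*(x + 1)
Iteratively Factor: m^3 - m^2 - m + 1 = (m - 1)*(m^2 - 1) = (m - 1)^2*(m + 1)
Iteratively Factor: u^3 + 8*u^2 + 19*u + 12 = (u + 4)*(u^2 + 4*u + 3) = (u + 3)*(u + 4)*(u + 1)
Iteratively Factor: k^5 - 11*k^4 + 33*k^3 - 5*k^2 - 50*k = (k)*(k^4 - 11*k^3 + 33*k^2 - 5*k - 50) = k*(k - 2)*(k^3 - 9*k^2 + 15*k + 25) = k*(k - 5)*(k - 2)*(k^2 - 4*k - 5) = k*(k - 5)^2*(k - 2)*(k + 1)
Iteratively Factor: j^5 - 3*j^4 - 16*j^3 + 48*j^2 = (j)*(j^4 - 3*j^3 - 16*j^2 + 48*j) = j^2*(j^3 - 3*j^2 - 16*j + 48) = j^2*(j - 3)*(j^2 - 16) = j^2*(j - 3)*(j + 4)*(j - 4)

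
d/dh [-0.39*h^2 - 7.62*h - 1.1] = -0.78*h - 7.62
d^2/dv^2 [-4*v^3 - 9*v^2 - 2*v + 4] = -24*v - 18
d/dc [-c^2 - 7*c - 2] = -2*c - 7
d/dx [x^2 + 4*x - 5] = 2*x + 4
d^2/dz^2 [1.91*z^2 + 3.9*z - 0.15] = 3.82000000000000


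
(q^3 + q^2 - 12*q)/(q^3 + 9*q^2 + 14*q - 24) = q*(q - 3)/(q^2 + 5*q - 6)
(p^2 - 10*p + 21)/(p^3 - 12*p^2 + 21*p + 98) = (p - 3)/(p^2 - 5*p - 14)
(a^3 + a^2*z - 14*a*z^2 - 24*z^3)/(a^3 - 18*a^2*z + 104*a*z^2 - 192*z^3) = (a^2 + 5*a*z + 6*z^2)/(a^2 - 14*a*z + 48*z^2)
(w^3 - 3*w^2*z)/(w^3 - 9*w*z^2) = w/(w + 3*z)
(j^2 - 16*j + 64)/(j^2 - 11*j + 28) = (j^2 - 16*j + 64)/(j^2 - 11*j + 28)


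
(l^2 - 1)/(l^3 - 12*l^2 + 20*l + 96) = (l^2 - 1)/(l^3 - 12*l^2 + 20*l + 96)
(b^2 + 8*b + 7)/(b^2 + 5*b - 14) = (b + 1)/(b - 2)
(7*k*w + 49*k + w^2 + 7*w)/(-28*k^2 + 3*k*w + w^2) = (w + 7)/(-4*k + w)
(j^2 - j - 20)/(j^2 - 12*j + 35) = (j + 4)/(j - 7)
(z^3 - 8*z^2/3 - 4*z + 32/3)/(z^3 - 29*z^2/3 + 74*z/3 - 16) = (z^2 - 4)/(z^2 - 7*z + 6)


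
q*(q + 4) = q^2 + 4*q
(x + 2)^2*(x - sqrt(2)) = x^3 - sqrt(2)*x^2 + 4*x^2 - 4*sqrt(2)*x + 4*x - 4*sqrt(2)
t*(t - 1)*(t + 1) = t^3 - t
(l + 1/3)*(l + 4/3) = l^2 + 5*l/3 + 4/9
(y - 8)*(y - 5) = y^2 - 13*y + 40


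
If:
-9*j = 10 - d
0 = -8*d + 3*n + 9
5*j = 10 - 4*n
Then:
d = 248/101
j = -254/303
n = 1075/303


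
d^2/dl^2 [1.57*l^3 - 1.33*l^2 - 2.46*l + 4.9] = 9.42*l - 2.66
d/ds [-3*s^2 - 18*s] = -6*s - 18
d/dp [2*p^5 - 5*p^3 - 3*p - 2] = 10*p^4 - 15*p^2 - 3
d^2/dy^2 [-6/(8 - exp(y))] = 6*(exp(y) + 8)*exp(y)/(exp(y) - 8)^3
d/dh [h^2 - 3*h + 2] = 2*h - 3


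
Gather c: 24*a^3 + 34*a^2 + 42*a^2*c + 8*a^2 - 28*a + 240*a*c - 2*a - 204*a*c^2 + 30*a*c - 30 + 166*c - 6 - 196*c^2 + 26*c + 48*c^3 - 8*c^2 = 24*a^3 + 42*a^2 - 30*a + 48*c^3 + c^2*(-204*a - 204) + c*(42*a^2 + 270*a + 192) - 36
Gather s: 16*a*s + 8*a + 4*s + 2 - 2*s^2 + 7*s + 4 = 8*a - 2*s^2 + s*(16*a + 11) + 6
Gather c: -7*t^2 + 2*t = -7*t^2 + 2*t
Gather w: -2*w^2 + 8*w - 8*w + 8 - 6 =2 - 2*w^2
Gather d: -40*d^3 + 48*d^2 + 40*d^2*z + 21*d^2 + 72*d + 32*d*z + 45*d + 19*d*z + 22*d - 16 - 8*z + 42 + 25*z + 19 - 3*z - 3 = -40*d^3 + d^2*(40*z + 69) + d*(51*z + 139) + 14*z + 42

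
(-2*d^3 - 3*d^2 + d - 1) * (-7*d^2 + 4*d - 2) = 14*d^5 + 13*d^4 - 15*d^3 + 17*d^2 - 6*d + 2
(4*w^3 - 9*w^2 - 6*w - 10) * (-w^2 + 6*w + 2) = -4*w^5 + 33*w^4 - 40*w^3 - 44*w^2 - 72*w - 20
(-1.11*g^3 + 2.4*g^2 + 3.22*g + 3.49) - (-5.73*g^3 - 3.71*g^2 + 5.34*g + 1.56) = 4.62*g^3 + 6.11*g^2 - 2.12*g + 1.93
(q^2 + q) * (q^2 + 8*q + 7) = q^4 + 9*q^3 + 15*q^2 + 7*q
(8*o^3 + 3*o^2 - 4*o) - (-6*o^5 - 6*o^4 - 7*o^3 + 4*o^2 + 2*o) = 6*o^5 + 6*o^4 + 15*o^3 - o^2 - 6*o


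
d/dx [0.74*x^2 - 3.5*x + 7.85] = 1.48*x - 3.5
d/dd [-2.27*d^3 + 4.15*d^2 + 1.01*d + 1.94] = -6.81*d^2 + 8.3*d + 1.01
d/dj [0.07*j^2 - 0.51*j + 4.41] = 0.14*j - 0.51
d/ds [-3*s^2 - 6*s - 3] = -6*s - 6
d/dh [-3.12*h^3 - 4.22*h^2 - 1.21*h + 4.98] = -9.36*h^2 - 8.44*h - 1.21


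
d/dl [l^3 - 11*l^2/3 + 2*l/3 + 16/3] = 3*l^2 - 22*l/3 + 2/3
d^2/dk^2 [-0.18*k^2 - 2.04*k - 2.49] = -0.360000000000000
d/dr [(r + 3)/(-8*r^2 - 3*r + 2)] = (-8*r^2 - 3*r + (r + 3)*(16*r + 3) + 2)/(8*r^2 + 3*r - 2)^2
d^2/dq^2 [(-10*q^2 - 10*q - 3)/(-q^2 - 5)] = 2*(10*q^3 - 141*q^2 - 150*q + 235)/(q^6 + 15*q^4 + 75*q^2 + 125)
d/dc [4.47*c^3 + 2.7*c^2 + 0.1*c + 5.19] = 13.41*c^2 + 5.4*c + 0.1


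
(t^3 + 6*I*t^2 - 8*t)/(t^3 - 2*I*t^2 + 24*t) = (t + 2*I)/(t - 6*I)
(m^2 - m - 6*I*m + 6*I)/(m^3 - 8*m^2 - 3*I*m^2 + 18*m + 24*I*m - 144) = (m - 1)/(m^2 + m*(-8 + 3*I) - 24*I)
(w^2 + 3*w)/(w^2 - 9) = w/(w - 3)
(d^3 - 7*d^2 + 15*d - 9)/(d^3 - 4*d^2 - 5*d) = (-d^3 + 7*d^2 - 15*d + 9)/(d*(-d^2 + 4*d + 5))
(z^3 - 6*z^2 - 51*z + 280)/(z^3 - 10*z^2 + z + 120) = (z + 7)/(z + 3)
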